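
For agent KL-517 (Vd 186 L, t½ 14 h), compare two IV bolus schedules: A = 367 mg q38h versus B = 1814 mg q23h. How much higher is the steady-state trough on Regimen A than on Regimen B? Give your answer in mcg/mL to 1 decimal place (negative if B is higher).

-4.2 mcg/mL

Regimen A: f = (1/2)^(38/14) ≈ 0.1524; Cmin,ss = (367/186)·f/(1−f) ≈ 0.355 mcg/mL.
Regimen B: f = (1/2)^(23/14) ≈ 0.3202; Cmin,ss = (1814/186)·f/(1−f) ≈ 4.594 mcg/mL.
Difference ≈ 0.355 − 4.594 ≈ -4.239 mcg/mL.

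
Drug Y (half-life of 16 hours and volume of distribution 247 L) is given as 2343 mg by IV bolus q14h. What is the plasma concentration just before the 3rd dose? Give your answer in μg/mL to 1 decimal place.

f = (1/2)^(τ/t½) = (1/2)^(14/16) ≈ 0.5453.
C₀ = D/Vd = 2343/247 ≈ 9.486 μg/mL.
Before the 3rd dose, 2 doses have been given. Superposition: Cmin = C₀·(f + f²).
≈ 9.486 × (0.5453 + 0.2974) ≈ 9.486 × 0.8427 ≈ 7.994 μg/mL.

8.0 μg/mL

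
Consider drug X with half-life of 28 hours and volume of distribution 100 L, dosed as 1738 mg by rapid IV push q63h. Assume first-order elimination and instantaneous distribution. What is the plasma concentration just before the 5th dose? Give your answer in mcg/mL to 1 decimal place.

f = (1/2)^(τ/t½) = (1/2)^(63/28) ≈ 0.2102.
C₀ = D/Vd = 1738/100 ≈ 17.380 mcg/mL.
Before the 5th dose, 4 doses have been given. Superposition: Cmin = C₀·(f + f² + … + f^4).
≈ 17.380 × (0.2102 + 0.0442 + 0.0093 + 0.0020) ≈ 17.380 × 0.2657 ≈ 4.618 mcg/mL.

4.6 mcg/mL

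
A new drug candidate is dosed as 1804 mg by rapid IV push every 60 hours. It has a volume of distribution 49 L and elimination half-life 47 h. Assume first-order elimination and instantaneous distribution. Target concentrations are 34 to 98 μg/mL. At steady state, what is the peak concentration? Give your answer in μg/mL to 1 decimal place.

k = ln2/t½ = ln2/47 ≈ 0.014748 h⁻¹; fraction remaining f = e^(−kτ) = e^(−0.014748×60) ≈ 0.4128.
At steady state, accumulation factor R = 1/(1 − e^(−kτ)) ≈ 1.7030.
Each bolus raises the concentration by D/Vd = 1804/49 ≈ 36.816 μg/mL.
Steady-state peak Cmax,ss = C₀·R ≈ 36.816 × 1.7030 ≈ 62.698 μg/mL.
Peak 62.7 μg/mL vs MTC 98 μg/mL: below toxic threshold.

62.7 μg/mL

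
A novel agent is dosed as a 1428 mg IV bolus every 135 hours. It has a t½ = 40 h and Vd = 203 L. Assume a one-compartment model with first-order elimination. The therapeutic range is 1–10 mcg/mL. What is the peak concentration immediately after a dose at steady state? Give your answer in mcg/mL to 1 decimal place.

Over one 135-h interval, 135/40 ≈ 3.375 half-lives elapse, leaving f ≈ 0.0964 of each dose.
At steady state, accumulation factor R = 1/(1 − e^(−kτ)) ≈ 1.1067.
Each bolus raises the concentration by D/Vd = 1428/203 ≈ 7.034 mcg/mL.
Steady-state peak Cmax,ss = C₀·R ≈ 7.034 × 1.1067 ≈ 7.785 mcg/mL.
Peak 7.8 mcg/mL vs MTC 10 mcg/mL: below toxic threshold.

7.8 mcg/mL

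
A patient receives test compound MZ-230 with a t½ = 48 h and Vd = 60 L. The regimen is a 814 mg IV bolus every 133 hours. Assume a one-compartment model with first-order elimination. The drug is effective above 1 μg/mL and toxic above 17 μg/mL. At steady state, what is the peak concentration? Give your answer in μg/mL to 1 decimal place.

15.9 μg/mL

τ/t½ = 133/48 ≈ 2.7708, so fraction remaining f = (1/2)^(133/48) ≈ 0.1465.
Accumulation ratio R = 1/(1 − f) ≈ 1/0.8535 ≈ 1.1716.
Single-dose peak C₀ = D/Vd = 814/60 ≈ 13.567 μg/mL.
Steady-state peak Cmax,ss = C₀·R ≈ 13.567 × 1.1716 ≈ 15.895 μg/mL.
Peak 15.9 μg/mL vs MTC 17 μg/mL: below toxic threshold.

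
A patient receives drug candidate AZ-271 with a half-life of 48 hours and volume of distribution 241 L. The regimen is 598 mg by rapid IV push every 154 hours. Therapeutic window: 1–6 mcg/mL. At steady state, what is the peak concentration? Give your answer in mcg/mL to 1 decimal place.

τ/t½ = 154/48 ≈ 3.2083, so fraction remaining f = (1/2)^(154/48) ≈ 0.1082.
Accumulation ratio R = 1/(1 − f) ≈ 1/0.8918 ≈ 1.1213.
Each bolus raises the concentration by D/Vd = 598/241 ≈ 2.481 mcg/mL.
Steady-state peak Cmax,ss = C₀·R ≈ 2.481 × 1.1213 ≈ 2.782 mcg/mL.
Peak 2.8 mcg/mL vs MTC 6 mcg/mL: below toxic threshold.

2.8 mcg/mL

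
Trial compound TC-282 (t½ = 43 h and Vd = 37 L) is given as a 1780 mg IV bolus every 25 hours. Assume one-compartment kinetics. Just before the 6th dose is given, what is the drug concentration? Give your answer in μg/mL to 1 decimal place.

84.0 μg/mL

f = (1/2)^(τ/t½) = (1/2)^(25/43) ≈ 0.6683.
C₀ = D/Vd = 1780/37 ≈ 48.108 μg/mL.
Before the 6th dose, 5 doses have been given. Superposition: Cmin = C₀·(f + f² + … + f^5).
≈ 48.108 × (0.6683 + 0.4466 + 0.2985 + 0.1995 + 0.1333) ≈ 48.108 × 1.7462 ≈ 84.006 μg/mL.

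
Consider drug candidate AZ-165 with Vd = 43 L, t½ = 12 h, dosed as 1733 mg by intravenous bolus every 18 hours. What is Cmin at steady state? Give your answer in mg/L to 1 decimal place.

22.0 mg/L

Over one 18-h interval, 18/12 ≈ 1.5 half-lives elapse, leaving f ≈ 0.3536 of each dose.
At steady state, accumulation factor R = 1/(1 − e^(−kτ)) ≈ 1.5470.
Each bolus raises the concentration by D/Vd = 1733/43 ≈ 40.302 mg/L.
Steady-state peak Cmax,ss = C₀·R ≈ 40.302 × 1.5470 ≈ 62.347 mg/L.
Steady-state trough Cmin,ss = Cmax,ss·f ≈ 62.347 × 0.3536 ≈ 22.046 mg/L.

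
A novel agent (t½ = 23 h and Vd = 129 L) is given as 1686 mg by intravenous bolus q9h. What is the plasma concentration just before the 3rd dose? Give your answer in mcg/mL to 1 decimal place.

17.6 mcg/mL

f = (1/2)^(τ/t½) = (1/2)^(9/23) ≈ 0.7624.
C₀ = D/Vd = 1686/129 ≈ 13.070 mcg/mL.
Before the 3rd dose, 2 doses have been given. Superposition: Cmin = C₀·(f + f²).
≈ 13.070 × (0.7624 + 0.5813) ≈ 13.070 × 1.3437 ≈ 17.562 mcg/mL.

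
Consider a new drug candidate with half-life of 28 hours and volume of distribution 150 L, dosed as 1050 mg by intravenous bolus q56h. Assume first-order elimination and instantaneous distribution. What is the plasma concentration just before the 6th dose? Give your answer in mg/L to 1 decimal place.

2.3 mg/L

f = (1/2)^(τ/t½) = (1/2)^(56/28) ≈ 0.2500.
C₀ = D/Vd = 1050/150 ≈ 7.000 mg/L.
Before the 6th dose, 5 doses have been given. Superposition: Cmin = C₀·(f + f² + … + f^5).
≈ 7.000 × (0.2500 + 0.0625 + 0.0156 + 0.0039 + 0.0010) ≈ 7.000 × 0.3330 ≈ 2.331 mg/L.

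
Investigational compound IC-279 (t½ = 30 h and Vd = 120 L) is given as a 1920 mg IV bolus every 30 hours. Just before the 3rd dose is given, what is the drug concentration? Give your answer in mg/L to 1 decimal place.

12.0 mg/L

f = (1/2)^(τ/t½) = (1/2)^(30/30) ≈ 0.5000.
C₀ = D/Vd = 1920/120 ≈ 16.000 mg/L.
Before the 3rd dose, 2 doses have been given. Superposition: Cmin = C₀·(f + f²).
≈ 16.000 × (0.5000 + 0.2500) ≈ 16.000 × 0.7500 ≈ 12.000 mg/L.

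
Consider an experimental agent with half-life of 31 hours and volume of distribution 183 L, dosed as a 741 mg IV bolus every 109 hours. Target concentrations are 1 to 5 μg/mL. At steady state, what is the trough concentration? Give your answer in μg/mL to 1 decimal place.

k = ln2/t½ = ln2/31 ≈ 0.022360 h⁻¹; fraction remaining f = e^(−kτ) = e^(−0.022360×109) ≈ 0.0874.
Each bolus raises the concentration by D/Vd = 741/183 ≈ 4.049 μg/mL.
Steady-state trough Cmin,ss = C₀·f/(1−f) ≈ 4.049 × 0.0874/0.9126 ≈ 0.388 μg/mL.
Trough 0.4 μg/mL vs MEC 1 μg/mL: subtherapeutic.

0.4 μg/mL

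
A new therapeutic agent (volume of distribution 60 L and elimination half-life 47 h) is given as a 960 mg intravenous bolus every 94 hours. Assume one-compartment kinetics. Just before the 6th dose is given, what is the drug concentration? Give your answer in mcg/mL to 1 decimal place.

5.3 mcg/mL

f = (1/2)^(τ/t½) = (1/2)^(94/47) ≈ 0.2500.
C₀ = D/Vd = 960/60 ≈ 16.000 mcg/mL.
Before the 6th dose, 5 doses have been given. Superposition: Cmin = C₀·(f + f² + … + f^5).
≈ 16.000 × (0.2500 + 0.0625 + 0.0156 + 0.0039 + 0.0010) ≈ 16.000 × 0.3330 ≈ 5.328 mcg/mL.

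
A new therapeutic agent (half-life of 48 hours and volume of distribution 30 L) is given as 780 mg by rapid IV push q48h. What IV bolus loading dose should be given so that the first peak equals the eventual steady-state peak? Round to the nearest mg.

1560 mg

f = (1/2)^(48/48) ≈ 0.500000; accumulation ratio R = 1/(1−f) ≈ 2.00000.
Loading dose to hit Cmax,ss on first dose: D_load = D_maint·R ≈ 780 × 2.00000 ≈ 1560.00 mg.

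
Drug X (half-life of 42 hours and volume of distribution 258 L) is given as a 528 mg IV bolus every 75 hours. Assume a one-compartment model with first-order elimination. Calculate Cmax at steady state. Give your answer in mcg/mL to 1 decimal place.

2.9 mcg/mL

Over one 75-h interval, 75/42 ≈ 1.7857 half-lives elapse, leaving f ≈ 0.2900 of each dose.
At steady state, accumulation factor R = 1/(1 − e^(−kτ)) ≈ 1.4085.
Each bolus raises the concentration by D/Vd = 528/258 ≈ 2.047 mcg/mL.
Steady-state peak Cmax,ss = C₀·R ≈ 2.047 × 1.4085 ≈ 2.883 mcg/mL.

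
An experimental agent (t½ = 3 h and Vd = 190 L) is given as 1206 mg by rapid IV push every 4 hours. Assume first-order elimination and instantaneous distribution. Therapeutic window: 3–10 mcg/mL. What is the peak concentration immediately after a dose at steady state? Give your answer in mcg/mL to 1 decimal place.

k = ln2/t½ = ln2/3 ≈ 0.231049 h⁻¹; fraction remaining f = e^(−kτ) = e^(−0.231049×4) ≈ 0.3969.
At steady state, accumulation factor R = 1/(1 − e^(−kτ)) ≈ 1.6581.
Single-dose peak C₀ = D/Vd = 1206/190 ≈ 6.347 mcg/mL.
Steady-state peak Cmax,ss = C₀·R ≈ 6.347 × 1.6581 ≈ 10.524 mcg/mL.
Peak 10.5 mcg/mL vs MTC 10 mcg/mL: exceeds toxic threshold.

10.5 mcg/mL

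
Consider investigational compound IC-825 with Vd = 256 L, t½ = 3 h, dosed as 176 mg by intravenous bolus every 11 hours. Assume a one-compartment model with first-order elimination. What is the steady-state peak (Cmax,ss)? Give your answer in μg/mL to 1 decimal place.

τ/t½ = 11/3 ≈ 3.6667, so fraction remaining f = (1/2)^(11/3) ≈ 0.0787.
Accumulation ratio R = 1/(1 − f) ≈ 1/0.9213 ≈ 1.0854.
Single-dose peak C₀ = D/Vd = 176/256 ≈ 0.688 μg/mL.
Cmax,ss = C₀/(1 − f) ≈ 0.688/0.9213 ≈ 0.747 μg/mL.

0.7 μg/mL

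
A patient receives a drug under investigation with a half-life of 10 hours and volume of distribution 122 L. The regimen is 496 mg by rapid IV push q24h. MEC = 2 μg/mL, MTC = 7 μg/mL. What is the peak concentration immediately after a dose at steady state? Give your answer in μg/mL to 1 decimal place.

τ/t½ = 24/10 ≈ 2.4, so fraction remaining f = (1/2)^(24/10) ≈ 0.1895.
Accumulation ratio R = 1/(1 − f) ≈ 1/0.8105 ≈ 1.2338.
Single-dose peak C₀ = D/Vd = 496/122 ≈ 4.066 μg/mL.
Steady-state peak Cmax,ss = C₀·R ≈ 4.066 × 1.2338 ≈ 5.017 μg/mL.
Peak 5.0 μg/mL vs MTC 7 μg/mL: below toxic threshold.

5.0 μg/mL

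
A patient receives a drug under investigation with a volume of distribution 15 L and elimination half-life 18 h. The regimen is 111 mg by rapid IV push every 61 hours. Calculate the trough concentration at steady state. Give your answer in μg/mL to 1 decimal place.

0.8 μg/mL

τ/t½ = 61/18 ≈ 3.3889, so fraction remaining f = (1/2)^(61/18) ≈ 0.0955.
Each bolus raises the concentration by D/Vd = 111/15 ≈ 7.400 μg/mL.
Steady-state trough Cmin,ss = C₀·f/(1−f) ≈ 7.400 × 0.0955/0.9045 ≈ 0.781 μg/mL.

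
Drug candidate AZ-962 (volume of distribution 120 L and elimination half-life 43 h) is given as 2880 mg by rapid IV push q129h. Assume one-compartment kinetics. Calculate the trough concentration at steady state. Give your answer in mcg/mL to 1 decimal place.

τ = 129 h = 3 half-lives, so f = (1/2)^3 = 0.125.
At steady state, R = 1/(1 − 0.125) = 8/7.
Single-dose peak C₀ = D/Vd = 2880/120 = 24 mcg/mL.
Steady-state peak Cmax,ss = C₀·R = 24 × 8/7 ≈ 27.429 mcg/mL.
Steady-state trough Cmin,ss = Cmax,ss·f ≈ 27.429 × 0.125 ≈ 3.429 mcg/mL.

3.4 mcg/mL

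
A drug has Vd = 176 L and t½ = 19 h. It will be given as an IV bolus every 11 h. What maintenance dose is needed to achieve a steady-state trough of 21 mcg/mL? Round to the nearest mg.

1825 mg

τ/t½ = 11/19 ≈ 0.57895, so f = (1/2)^(11/19) ≈ 0.669452.
Cmin,ss = (D/Vd)·f/(1−f), so D = Cmin,ss·Vd·(1−f)/f.
D = 21 × 176 × (1−f)/f ≈ 21 × 176 × 0.49376 ≈ 1824.94 mg.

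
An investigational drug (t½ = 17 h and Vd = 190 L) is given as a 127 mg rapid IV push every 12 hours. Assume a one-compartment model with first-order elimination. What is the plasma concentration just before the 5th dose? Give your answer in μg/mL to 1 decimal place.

0.9 μg/mL

f = (1/2)^(τ/t½) = (1/2)^(12/17) ≈ 0.6131.
C₀ = D/Vd = 127/190 ≈ 0.668 μg/mL.
Before the 5th dose, 4 doses have been given. Superposition: Cmin = C₀·(f + f² + … + f^4).
≈ 0.668 × (0.6131 + 0.3759 + 0.2305 + 0.1413) ≈ 0.668 × 1.3608 ≈ 0.909 μg/mL.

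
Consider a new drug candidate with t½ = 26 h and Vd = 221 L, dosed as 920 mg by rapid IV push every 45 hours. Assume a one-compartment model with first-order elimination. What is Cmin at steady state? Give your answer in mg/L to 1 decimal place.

τ/t½ = 45/26 ≈ 1.7308, so fraction remaining f = (1/2)^(45/26) ≈ 0.3013.
Single-dose peak C₀ = D/Vd = 920/221 ≈ 4.163 mg/L.
Steady-state trough Cmin,ss = C₀·f/(1−f) ≈ 4.163 × 0.3013/0.6987 ≈ 1.795 mg/L.

1.8 mg/L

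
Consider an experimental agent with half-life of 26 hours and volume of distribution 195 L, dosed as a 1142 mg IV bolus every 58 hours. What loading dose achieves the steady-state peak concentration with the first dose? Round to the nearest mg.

1451 mg

f = (1/2)^(58/26) ≈ 0.213045; accumulation ratio R = 1/(1−f) ≈ 1.27072.
Loading dose to hit Cmax,ss on first dose: D_load = D_maint·R ≈ 1142 × 1.27072 ≈ 1451.16 mg.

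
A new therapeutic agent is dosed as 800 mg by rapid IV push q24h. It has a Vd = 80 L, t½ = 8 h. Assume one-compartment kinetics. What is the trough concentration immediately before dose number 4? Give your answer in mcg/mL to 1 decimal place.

f = (1/2)^(τ/t½) = (1/2)^(24/8) ≈ 0.1250.
C₀ = D/Vd = 800/80 ≈ 10.000 mcg/mL.
Before the 4th dose, 3 doses have been given. Superposition: Cmin = C₀·(f + f² + … + f^3).
≈ 10.000 × (0.1250 + 0.0156 + 0.0020) ≈ 10.000 × 0.1426 ≈ 1.426 mcg/mL.

1.4 mcg/mL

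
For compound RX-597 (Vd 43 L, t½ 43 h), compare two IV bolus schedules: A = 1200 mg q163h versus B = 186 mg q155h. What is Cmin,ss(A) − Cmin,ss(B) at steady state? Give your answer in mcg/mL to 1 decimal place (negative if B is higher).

1.8 mcg/mL

Regimen A: f = (1/2)^(163/43) ≈ 0.0723; Cmin,ss = (1200/43)·f/(1−f) ≈ 2.175 mcg/mL.
Regimen B: f = (1/2)^(155/43) ≈ 0.0822; Cmin,ss = (186/43)·f/(1−f) ≈ 0.387 mcg/mL.
Difference ≈ 2.175 − 0.387 ≈ 1.788 mcg/mL.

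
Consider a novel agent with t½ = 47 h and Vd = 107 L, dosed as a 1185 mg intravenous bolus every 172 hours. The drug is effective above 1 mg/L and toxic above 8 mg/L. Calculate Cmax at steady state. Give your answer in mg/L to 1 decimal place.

12.0 mg/L

k = ln2/t½ = ln2/47 ≈ 0.014748 h⁻¹; fraction remaining f = e^(−kτ) = e^(−0.014748×172) ≈ 0.0791.
At steady state, accumulation factor R = 1/(1 − e^(−kτ)) ≈ 1.0859.
Single-dose peak C₀ = D/Vd = 1185/107 ≈ 11.075 mg/L.
Cmax,ss = C₀/(1 − f) ≈ 11.075/0.9209 ≈ 12.026 mg/L.
Peak 12.0 mg/L vs MTC 8 mg/L: exceeds toxic threshold.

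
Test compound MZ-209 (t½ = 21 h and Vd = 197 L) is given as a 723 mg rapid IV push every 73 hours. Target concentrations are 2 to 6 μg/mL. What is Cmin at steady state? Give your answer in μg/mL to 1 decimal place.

Over one 73-h interval, 73/21 ≈ 3.4762 half-lives elapse, leaving f ≈ 0.0899 of each dose.
Accumulation ratio R = 1/(1 − f) ≈ 1/0.9101 ≈ 1.0988.
Each bolus raises the concentration by D/Vd = 723/197 ≈ 3.670 μg/mL.
Cmax,ss = C₀/(1 − f) ≈ 3.670/0.9101 ≈ 4.033 μg/mL.
Steady-state trough Cmin,ss = Cmax,ss·f ≈ 4.033 × 0.0899 ≈ 0.363 μg/mL.
Trough 0.4 μg/mL vs MEC 2 μg/mL: subtherapeutic.

0.4 μg/mL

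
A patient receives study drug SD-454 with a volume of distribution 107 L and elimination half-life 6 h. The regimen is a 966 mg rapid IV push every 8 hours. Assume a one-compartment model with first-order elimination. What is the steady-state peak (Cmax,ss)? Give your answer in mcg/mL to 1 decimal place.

15.0 mcg/mL

Over one 8-h interval, 8/6 ≈ 1.3333 half-lives elapse, leaving f ≈ 0.3969 of each dose.
Accumulation ratio R = 1/(1 − f) ≈ 1/0.6031 ≈ 1.6581.
Each bolus raises the concentration by D/Vd = 966/107 ≈ 9.028 mcg/mL.
Steady-state peak Cmax,ss = C₀·R ≈ 9.028 × 1.6581 ≈ 14.969 mcg/mL.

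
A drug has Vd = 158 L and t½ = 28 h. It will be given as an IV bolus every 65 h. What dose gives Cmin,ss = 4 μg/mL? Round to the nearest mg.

τ/t½ = 65/28 ≈ 2.3214, so f = (1/2)^(65/28) ≈ 0.200069.
Cmin,ss = (D/Vd)·f/(1−f), so D = Cmin,ss·Vd·(1−f)/f.
D = 4 × 158 × (1−f)/f ≈ 4 × 158 × 3.99828 ≈ 2526.91 mg.

2527 mg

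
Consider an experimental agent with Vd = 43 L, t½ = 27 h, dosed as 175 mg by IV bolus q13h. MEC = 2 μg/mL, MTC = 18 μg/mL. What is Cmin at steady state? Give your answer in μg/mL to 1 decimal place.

τ/t½ = 13/27 ≈ 0.48148, so fraction remaining f = (1/2)^(13/27) ≈ 0.7162.
Accumulation ratio R = 1/(1 − f) ≈ 1/0.2838 ≈ 3.5236.
Single-dose peak C₀ = D/Vd = 175/43 ≈ 4.070 μg/mL.
Cmax,ss = C₀/(1 − f) ≈ 4.070/0.2838 ≈ 14.341 μg/mL.
Steady-state trough Cmin,ss = Cmax,ss·f ≈ 14.341 × 0.7162 ≈ 10.271 μg/mL.
Trough 10.3 μg/mL vs MEC 2 μg/mL: adequate.

10.3 μg/mL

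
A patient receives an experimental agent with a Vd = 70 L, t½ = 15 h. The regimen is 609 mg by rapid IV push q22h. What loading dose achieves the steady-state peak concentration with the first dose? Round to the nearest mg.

f = (1/2)^(22/15) ≈ 0.361817; accumulation ratio R = 1/(1−f) ≈ 1.56695.
Loading dose to hit Cmax,ss on first dose: D_load = D_maint·R ≈ 609 × 1.56695 ≈ 954.27 mg.

954 mg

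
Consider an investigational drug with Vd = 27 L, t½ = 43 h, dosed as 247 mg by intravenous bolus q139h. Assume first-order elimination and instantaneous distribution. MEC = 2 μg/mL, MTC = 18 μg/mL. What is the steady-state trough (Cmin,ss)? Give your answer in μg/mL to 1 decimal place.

Over one 139-h interval, 139/43 ≈ 3.2326 half-lives elapse, leaving f ≈ 0.1064 of each dose.
Single-dose peak C₀ = D/Vd = 247/27 ≈ 9.148 μg/mL.
Steady-state trough Cmin,ss = C₀·f/(1−f) ≈ 9.148 × 0.1064/0.8936 ≈ 1.089 μg/mL.
Trough 1.1 μg/mL vs MEC 2 μg/mL: subtherapeutic.

1.1 μg/mL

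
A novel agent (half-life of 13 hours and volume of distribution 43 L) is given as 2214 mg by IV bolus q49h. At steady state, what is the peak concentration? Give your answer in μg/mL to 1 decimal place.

k = ln2/t½ = ln2/13 ≈ 0.053319 h⁻¹; fraction remaining f = e^(−kτ) = e^(−0.053319×49) ≈ 0.0733.
At steady state, accumulation factor R = 1/(1 − e^(−kτ)) ≈ 1.0791.
Each bolus raises the concentration by D/Vd = 2214/43 ≈ 51.488 μg/mL.
Steady-state peak Cmax,ss = C₀·R ≈ 51.488 × 1.0791 ≈ 55.561 μg/mL.

55.6 μg/mL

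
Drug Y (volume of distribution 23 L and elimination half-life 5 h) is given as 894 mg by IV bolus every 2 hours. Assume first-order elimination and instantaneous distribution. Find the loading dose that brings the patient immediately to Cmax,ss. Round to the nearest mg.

3692 mg

f = (1/2)^(2/5) ≈ 0.757858; accumulation ratio R = 1/(1−f) ≈ 4.12981.
Loading dose to hit Cmax,ss on first dose: D_load = D_maint·R ≈ 894 × 4.12981 ≈ 3692.05 mg.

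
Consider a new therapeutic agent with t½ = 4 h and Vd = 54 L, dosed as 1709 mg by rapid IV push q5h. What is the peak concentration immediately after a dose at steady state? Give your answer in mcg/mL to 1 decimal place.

τ/t½ = 5/4 ≈ 1.25, so fraction remaining f = (1/2)^(5/4) ≈ 0.4204.
At steady state, accumulation factor R = 1/(1 − e^(−kτ)) ≈ 1.7253.
Single-dose peak C₀ = D/Vd = 1709/54 ≈ 31.648 mcg/mL.
Steady-state peak Cmax,ss = C₀·R ≈ 31.648 × 1.7253 ≈ 54.602 mcg/mL.

54.6 mcg/mL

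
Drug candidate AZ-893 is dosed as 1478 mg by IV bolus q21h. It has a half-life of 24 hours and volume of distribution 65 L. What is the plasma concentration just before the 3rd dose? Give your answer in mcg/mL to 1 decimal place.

19.2 mcg/mL

f = (1/2)^(τ/t½) = (1/2)^(21/24) ≈ 0.5453.
C₀ = D/Vd = 1478/65 ≈ 22.738 mcg/mL.
Before the 3rd dose, 2 doses have been given. Superposition: Cmin = C₀·(f + f²).
≈ 22.738 × (0.5453 + 0.2974) ≈ 22.738 × 0.8427 ≈ 19.161 mcg/mL.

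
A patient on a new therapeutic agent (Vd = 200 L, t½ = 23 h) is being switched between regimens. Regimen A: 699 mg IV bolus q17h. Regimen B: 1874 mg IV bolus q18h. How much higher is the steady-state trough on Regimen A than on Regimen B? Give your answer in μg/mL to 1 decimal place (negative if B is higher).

Regimen A: f = (1/2)^(17/23) ≈ 0.5991; Cmin,ss = (699/200)·f/(1−f) ≈ 5.223 μg/mL.
Regimen B: f = (1/2)^(18/23) ≈ 0.5813; Cmin,ss = (1874/200)·f/(1−f) ≈ 13.009 μg/mL.
Difference ≈ 5.223 − 13.009 ≈ -7.786 μg/mL.

-7.8 μg/mL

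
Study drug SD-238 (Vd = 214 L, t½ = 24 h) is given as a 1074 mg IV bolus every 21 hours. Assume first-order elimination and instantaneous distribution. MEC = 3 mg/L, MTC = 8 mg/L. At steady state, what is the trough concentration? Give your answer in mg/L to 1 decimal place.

6.0 mg/L

Over one 21-h interval, 21/24 ≈ 0.875 half-lives elapse, leaving f ≈ 0.5453 of each dose.
At steady state, accumulation factor R = 1/(1 − e^(−kτ)) ≈ 2.1993.
Each bolus raises the concentration by D/Vd = 1074/214 ≈ 5.019 mg/L.
Steady-state peak Cmax,ss = C₀·R ≈ 5.019 × 2.1993 ≈ 11.038 mg/L.
One interval later, Cmin,ss = Cmax,ss·e^(−kτ) ≈ 11.038 × 0.5453 ≈ 6.019 mg/L.
Trough 6.0 mg/L vs MEC 3 mg/L: adequate.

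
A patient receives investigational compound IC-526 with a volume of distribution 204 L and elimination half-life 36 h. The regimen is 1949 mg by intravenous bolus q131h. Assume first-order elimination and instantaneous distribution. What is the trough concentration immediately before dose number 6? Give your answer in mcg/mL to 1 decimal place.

0.8 mcg/mL

f = (1/2)^(τ/t½) = (1/2)^(131/36) ≈ 0.0803.
C₀ = D/Vd = 1949/204 ≈ 9.554 mcg/mL.
Before the 6th dose, 5 doses have been given. Superposition: Cmin = C₀·(f + f² + … + f^5).
≈ 9.554 × (0.0803 + 0.0064 + 0.0005 + 0.0000 + 0.0000) ≈ 9.554 × 0.0872 ≈ 0.833 mcg/mL.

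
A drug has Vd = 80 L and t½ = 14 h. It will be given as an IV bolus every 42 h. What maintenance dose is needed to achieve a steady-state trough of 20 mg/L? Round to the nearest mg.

τ/t½ = 42/14 ≈ 3, so f = (1/2)^(42/14) ≈ 0.125000.
Cmin,ss = (D/Vd)·f/(1−f), so D = Cmin,ss·Vd·(1−f)/f.
D = 20 × 80 × (1−f)/f ≈ 20 × 80 × 7.00000 ≈ 11200.00 mg.

11200 mg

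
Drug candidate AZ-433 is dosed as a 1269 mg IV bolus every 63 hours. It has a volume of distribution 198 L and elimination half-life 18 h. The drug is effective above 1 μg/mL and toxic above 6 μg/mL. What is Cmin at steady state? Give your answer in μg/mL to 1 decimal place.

0.6 μg/mL

Over one 63-h interval, 63/18 ≈ 3.5 half-lives elapse, leaving f ≈ 0.0884 of each dose.
Each bolus raises the concentration by D/Vd = 1269/198 ≈ 6.409 μg/mL.
Steady-state trough Cmin,ss = C₀·f/(1−f) ≈ 6.409 × 0.0884/0.9116 ≈ 0.621 μg/mL.
Trough 0.6 μg/mL vs MEC 1 μg/mL: subtherapeutic.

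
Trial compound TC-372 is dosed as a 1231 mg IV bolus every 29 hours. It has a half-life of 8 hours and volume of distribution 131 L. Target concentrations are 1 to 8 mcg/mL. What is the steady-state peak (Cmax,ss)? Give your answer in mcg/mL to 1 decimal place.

10.2 mcg/mL

τ/t½ = 29/8 ≈ 3.625, so fraction remaining f = (1/2)^(29/8) ≈ 0.0811.
At steady state, accumulation factor R = 1/(1 − e^(−kτ)) ≈ 1.0883.
Each bolus raises the concentration by D/Vd = 1231/131 ≈ 9.397 mcg/mL.
Steady-state peak Cmax,ss = C₀·R ≈ 9.397 × 1.0883 ≈ 10.227 mcg/mL.
Peak 10.2 mcg/mL vs MTC 8 mcg/mL: exceeds toxic threshold.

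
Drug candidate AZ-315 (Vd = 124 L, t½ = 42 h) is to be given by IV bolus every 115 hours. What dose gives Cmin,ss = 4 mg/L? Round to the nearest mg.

2813 mg

τ/t½ = 115/42 ≈ 2.7381, so f = (1/2)^(115/42) ≈ 0.149883.
Cmin,ss = (D/Vd)·f/(1−f), so D = Cmin,ss·Vd·(1−f)/f.
D = 4 × 124 × (1−f)/f ≈ 4 × 124 × 5.67187 ≈ 2813.25 mg.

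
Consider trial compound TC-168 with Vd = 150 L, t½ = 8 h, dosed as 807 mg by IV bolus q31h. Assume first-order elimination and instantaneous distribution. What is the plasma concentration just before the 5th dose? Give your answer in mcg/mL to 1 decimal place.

0.4 mcg/mL

f = (1/2)^(τ/t½) = (1/2)^(31/8) ≈ 0.0682.
C₀ = D/Vd = 807/150 ≈ 5.380 mcg/mL.
Before the 5th dose, 4 doses have been given. Superposition: Cmin = C₀·(f + f² + … + f^4).
≈ 5.380 × (0.0682 + 0.0047 + 0.0003 + 0.0000) ≈ 5.380 × 0.0732 ≈ 0.394 mcg/mL.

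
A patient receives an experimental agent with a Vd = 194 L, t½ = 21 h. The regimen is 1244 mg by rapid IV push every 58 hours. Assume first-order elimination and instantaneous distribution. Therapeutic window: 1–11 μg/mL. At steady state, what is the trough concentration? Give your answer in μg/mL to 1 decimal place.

1.1 μg/mL

τ/t½ = 58/21 ≈ 2.7619, so fraction remaining f = (1/2)^(58/21) ≈ 0.1474.
At steady state, accumulation factor R = 1/(1 − e^(−kτ)) ≈ 1.1729.
Each bolus raises the concentration by D/Vd = 1244/194 ≈ 6.412 μg/mL.
Cmax,ss = C₀/(1 − f) ≈ 6.412/0.8526 ≈ 7.521 μg/mL.
One interval later, Cmin,ss = Cmax,ss·e^(−kτ) ≈ 7.521 × 0.1474 ≈ 1.109 μg/mL.
Trough 1.1 μg/mL vs MEC 1 μg/mL: adequate.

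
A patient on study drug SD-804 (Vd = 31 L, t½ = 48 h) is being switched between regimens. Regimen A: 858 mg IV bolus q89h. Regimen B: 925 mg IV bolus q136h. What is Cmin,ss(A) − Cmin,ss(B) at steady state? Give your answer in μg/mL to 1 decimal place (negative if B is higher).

Regimen A: f = (1/2)^(89/48) ≈ 0.2766; Cmin,ss = (858/31)·f/(1−f) ≈ 10.583 μg/mL.
Regimen B: f = (1/2)^(136/48) ≈ 0.1403; Cmin,ss = (925/31)·f/(1−f) ≈ 4.870 μg/mL.
Difference ≈ 10.583 − 4.870 ≈ 5.713 μg/mL.

5.7 μg/mL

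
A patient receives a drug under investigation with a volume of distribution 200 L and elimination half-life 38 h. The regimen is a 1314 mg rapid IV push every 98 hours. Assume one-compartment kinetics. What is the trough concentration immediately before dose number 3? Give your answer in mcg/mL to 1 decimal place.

1.3 mcg/mL

f = (1/2)^(τ/t½) = (1/2)^(98/38) ≈ 0.1674.
C₀ = D/Vd = 1314/200 ≈ 6.570 mcg/mL.
Before the 3rd dose, 2 doses have been given. Superposition: Cmin = C₀·(f + f²).
≈ 6.570 × (0.1674 + 0.0280) ≈ 6.570 × 0.1954 ≈ 1.284 mcg/mL.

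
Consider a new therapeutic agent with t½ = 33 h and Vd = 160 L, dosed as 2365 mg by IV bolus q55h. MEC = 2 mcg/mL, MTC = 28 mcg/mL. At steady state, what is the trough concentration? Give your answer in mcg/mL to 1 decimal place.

k = ln2/t½ = ln2/33 ≈ 0.021004 h⁻¹; fraction remaining f = e^(−kτ) = e^(−0.021004×55) ≈ 0.3150.
Accumulation ratio R = 1/(1 − f) ≈ 1/0.6850 ≈ 1.4599.
Single-dose peak C₀ = D/Vd = 2365/160 ≈ 14.781 mcg/mL.
Steady-state peak Cmax,ss = C₀·R ≈ 14.781 × 1.4599 ≈ 21.579 mcg/mL.
Steady-state trough Cmin,ss = Cmax,ss·f ≈ 21.579 × 0.3150 ≈ 6.797 mcg/mL.
Trough 6.8 mcg/mL vs MEC 2 mcg/mL: adequate.

6.8 mcg/mL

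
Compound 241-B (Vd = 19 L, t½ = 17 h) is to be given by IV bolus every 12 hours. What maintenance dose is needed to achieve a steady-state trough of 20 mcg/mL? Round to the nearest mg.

τ/t½ = 12/17 ≈ 0.70588, so f = (1/2)^(12/17) ≈ 0.613067.
Cmin,ss = (D/Vd)·f/(1−f), so D = Cmin,ss·Vd·(1−f)/f.
D = 20 × 19 × (1−f)/f ≈ 20 × 19 × 0.63114 ≈ 239.83 mg.

240 mg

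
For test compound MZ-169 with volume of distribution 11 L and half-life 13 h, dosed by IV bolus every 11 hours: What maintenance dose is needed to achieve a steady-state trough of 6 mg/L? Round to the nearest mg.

τ/t½ = 11/13 ≈ 0.84615, so f = (1/2)^(11/13) ≈ 0.556266.
Cmin,ss = (D/Vd)·f/(1−f), so D = Cmin,ss·Vd·(1−f)/f.
D = 6 × 11 × (1−f)/f ≈ 6 × 11 × 0.79770 ≈ 52.65 mg.

53 mg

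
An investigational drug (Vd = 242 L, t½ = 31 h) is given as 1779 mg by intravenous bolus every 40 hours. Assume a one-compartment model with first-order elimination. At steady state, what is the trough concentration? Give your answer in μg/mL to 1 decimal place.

5.1 μg/mL

k = ln2/t½ = ln2/31 ≈ 0.022360 h⁻¹; fraction remaining f = e^(−kτ) = e^(−0.022360×40) ≈ 0.4089.
At steady state, accumulation factor R = 1/(1 − e^(−kτ)) ≈ 1.6918.
Each bolus raises the concentration by D/Vd = 1779/242 ≈ 7.351 μg/mL.
Steady-state peak Cmax,ss = C₀·R ≈ 7.351 × 1.6918 ≈ 12.436 μg/mL.
One interval later, Cmin,ss = Cmax,ss·e^(−kτ) ≈ 12.436 × 0.4089 ≈ 5.085 μg/mL.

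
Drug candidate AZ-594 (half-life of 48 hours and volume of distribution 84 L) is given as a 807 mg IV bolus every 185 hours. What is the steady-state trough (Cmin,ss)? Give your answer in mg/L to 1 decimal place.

k = ln2/t½ = ln2/48 ≈ 0.014441 h⁻¹; fraction remaining f = e^(−kτ) = e^(−0.014441×185) ≈ 0.0691.
Each bolus raises the concentration by D/Vd = 807/84 ≈ 9.607 mg/L.
Steady-state trough Cmin,ss = C₀·f/(1−f) ≈ 9.607 × 0.0691/0.9309 ≈ 0.713 mg/L.

0.7 mg/L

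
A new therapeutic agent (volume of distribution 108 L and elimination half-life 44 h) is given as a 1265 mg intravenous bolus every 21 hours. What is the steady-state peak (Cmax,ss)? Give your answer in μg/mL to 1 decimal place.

41.6 μg/mL

Over one 21-h interval, 21/44 ≈ 0.47727 half-lives elapse, leaving f ≈ 0.7183 of each dose.
At steady state, accumulation factor R = 1/(1 − e^(−kτ)) ≈ 3.5499.
Each bolus raises the concentration by D/Vd = 1265/108 ≈ 11.713 μg/mL.
Steady-state peak Cmax,ss = C₀·R ≈ 11.713 × 3.5499 ≈ 41.580 μg/mL.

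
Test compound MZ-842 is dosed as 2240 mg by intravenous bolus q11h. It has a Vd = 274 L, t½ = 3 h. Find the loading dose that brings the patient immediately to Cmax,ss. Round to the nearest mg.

f = (1/2)^(11/3) ≈ 0.078745; accumulation ratio R = 1/(1−f) ≈ 1.08548.
Loading dose to hit Cmax,ss on first dose: D_load = D_maint·R ≈ 2240 × 1.08548 ≈ 2431.48 mg.

2431 mg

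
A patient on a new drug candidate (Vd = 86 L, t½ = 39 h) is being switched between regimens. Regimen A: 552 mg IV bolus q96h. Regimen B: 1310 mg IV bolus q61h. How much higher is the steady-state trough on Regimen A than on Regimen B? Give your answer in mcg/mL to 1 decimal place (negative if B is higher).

Regimen A: f = (1/2)^(96/39) ≈ 0.1816; Cmin,ss = (552/86)·f/(1−f) ≈ 1.424 mcg/mL.
Regimen B: f = (1/2)^(61/39) ≈ 0.3382; Cmin,ss = (1310/86)·f/(1−f) ≈ 7.784 mcg/mL.
Difference ≈ 1.424 − 7.784 ≈ -6.360 mcg/mL.

-6.4 mcg/mL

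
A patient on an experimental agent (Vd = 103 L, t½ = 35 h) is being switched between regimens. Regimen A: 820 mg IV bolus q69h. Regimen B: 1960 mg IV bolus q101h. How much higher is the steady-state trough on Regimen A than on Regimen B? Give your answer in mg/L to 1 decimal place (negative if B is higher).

-0.3 mg/L

Regimen A: f = (1/2)^(69/35) ≈ 0.2550; Cmin,ss = (820/103)·f/(1−f) ≈ 2.725 mg/L.
Regimen B: f = (1/2)^(101/35) ≈ 0.1353; Cmin,ss = (1960/103)·f/(1−f) ≈ 2.977 mg/L.
Difference ≈ 2.725 − 2.977 ≈ -0.252 mg/L.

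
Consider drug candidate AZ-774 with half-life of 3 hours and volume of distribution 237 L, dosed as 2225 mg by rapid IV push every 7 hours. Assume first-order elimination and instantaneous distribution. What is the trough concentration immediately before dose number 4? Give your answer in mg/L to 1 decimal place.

f = (1/2)^(τ/t½) = (1/2)^(7/3) ≈ 0.1984.
C₀ = D/Vd = 2225/237 ≈ 9.388 mg/L.
Before the 4th dose, 3 doses have been given. Superposition: Cmin = C₀·(f + f² + … + f^3).
≈ 9.388 × (0.1984 + 0.0394 + 0.0078) ≈ 9.388 × 0.2456 ≈ 2.306 mg/L.

2.3 mg/L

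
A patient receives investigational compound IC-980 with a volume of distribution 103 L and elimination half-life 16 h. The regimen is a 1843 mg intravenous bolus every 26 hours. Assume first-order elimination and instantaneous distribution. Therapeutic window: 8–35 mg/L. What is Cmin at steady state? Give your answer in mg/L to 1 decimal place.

8.6 mg/L

k = ln2/t½ = ln2/16 ≈ 0.043322 h⁻¹; fraction remaining f = e^(−kτ) = e^(−0.043322×26) ≈ 0.3242.
At steady state, accumulation factor R = 1/(1 − e^(−kτ)) ≈ 1.4797.
Each bolus raises the concentration by D/Vd = 1843/103 ≈ 17.893 mg/L.
Cmax,ss = C₀/(1 − f) ≈ 17.893/0.6758 ≈ 26.477 mg/L.
Steady-state trough Cmin,ss = Cmax,ss·f ≈ 26.477 × 0.3242 ≈ 8.584 mg/L.
Trough 8.6 mg/L vs MEC 8 mg/L: adequate.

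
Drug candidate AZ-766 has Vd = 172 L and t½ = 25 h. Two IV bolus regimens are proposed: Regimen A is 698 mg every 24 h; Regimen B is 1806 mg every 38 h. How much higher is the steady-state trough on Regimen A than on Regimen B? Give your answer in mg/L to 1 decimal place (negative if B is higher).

-1.3 mg/L

Regimen A: f = (1/2)^(24/25) ≈ 0.5141; Cmin,ss = (698/172)·f/(1−f) ≈ 4.294 mg/L.
Regimen B: f = (1/2)^(38/25) ≈ 0.3487; Cmin,ss = (1806/172)·f/(1−f) ≈ 5.622 mg/L.
Difference ≈ 4.294 − 5.622 ≈ -1.328 mg/L.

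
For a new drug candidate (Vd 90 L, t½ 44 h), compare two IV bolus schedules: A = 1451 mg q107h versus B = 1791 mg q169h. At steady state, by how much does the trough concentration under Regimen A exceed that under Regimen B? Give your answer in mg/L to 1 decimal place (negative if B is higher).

2.2 mg/L

Regimen A: f = (1/2)^(107/44) ≈ 0.1853; Cmin,ss = (1451/90)·f/(1−f) ≈ 3.667 mg/L.
Regimen B: f = (1/2)^(169/44) ≈ 0.0698; Cmin,ss = (1791/90)·f/(1−f) ≈ 1.493 mg/L.
Difference ≈ 3.667 − 1.493 ≈ 2.174 mg/L.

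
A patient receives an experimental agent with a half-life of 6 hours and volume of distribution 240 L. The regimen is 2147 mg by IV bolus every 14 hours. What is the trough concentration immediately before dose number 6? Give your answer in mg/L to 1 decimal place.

2.2 mg/L

f = (1/2)^(τ/t½) = (1/2)^(14/6) ≈ 0.1984.
C₀ = D/Vd = 2147/240 ≈ 8.946 mg/L.
Before the 6th dose, 5 doses have been given. Superposition: Cmin = C₀·(f + f² + … + f^5).
≈ 8.946 × (0.1984 + 0.0394 + 0.0078 + 0.0015 + 0.0003) ≈ 8.946 × 0.2474 ≈ 2.213 mg/L.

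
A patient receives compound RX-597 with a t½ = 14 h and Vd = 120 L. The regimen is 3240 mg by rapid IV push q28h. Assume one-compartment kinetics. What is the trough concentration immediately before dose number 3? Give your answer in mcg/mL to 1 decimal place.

f = (1/2)^(τ/t½) = (1/2)^(28/14) ≈ 0.2500.
C₀ = D/Vd = 3240/120 ≈ 27.000 mcg/mL.
Before the 3rd dose, 2 doses have been given. Superposition: Cmin = C₀·(f + f²).
≈ 27.000 × (0.2500 + 0.0625) ≈ 27.000 × 0.3125 ≈ 8.438 mcg/mL.

8.4 mcg/mL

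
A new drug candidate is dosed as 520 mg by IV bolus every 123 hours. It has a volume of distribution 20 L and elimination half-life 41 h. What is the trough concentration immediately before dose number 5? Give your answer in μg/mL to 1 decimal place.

3.7 μg/mL

f = (1/2)^(τ/t½) = (1/2)^(123/41) ≈ 0.1250.
C₀ = D/Vd = 520/20 ≈ 26.000 μg/mL.
Before the 5th dose, 4 doses have been given. Superposition: Cmin = C₀·(f + f² + … + f^4).
≈ 26.000 × (0.1250 + 0.0156 + 0.0020 + 0.0002) ≈ 26.000 × 0.1428 ≈ 3.713 μg/mL.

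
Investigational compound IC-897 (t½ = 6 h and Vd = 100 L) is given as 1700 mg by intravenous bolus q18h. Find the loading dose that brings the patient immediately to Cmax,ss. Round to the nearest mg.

f = (1/2)^(18/6) ≈ 0.125000; accumulation ratio R = 1/(1−f) ≈ 1.14286.
Loading dose to hit Cmax,ss on first dose: D_load = D_maint·R ≈ 1700 × 1.14286 ≈ 1942.86 mg.

1943 mg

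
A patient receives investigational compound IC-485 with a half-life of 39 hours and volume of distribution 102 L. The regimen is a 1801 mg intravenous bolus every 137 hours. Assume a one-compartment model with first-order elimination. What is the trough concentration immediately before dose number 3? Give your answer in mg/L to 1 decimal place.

1.7 mg/L

f = (1/2)^(τ/t½) = (1/2)^(137/39) ≈ 0.0876.
C₀ = D/Vd = 1801/102 ≈ 17.657 mg/L.
Before the 3rd dose, 2 doses have been given. Superposition: Cmin = C₀·(f + f²).
≈ 17.657 × (0.0876 + 0.0077) ≈ 17.657 × 0.0953 ≈ 1.683 mg/L.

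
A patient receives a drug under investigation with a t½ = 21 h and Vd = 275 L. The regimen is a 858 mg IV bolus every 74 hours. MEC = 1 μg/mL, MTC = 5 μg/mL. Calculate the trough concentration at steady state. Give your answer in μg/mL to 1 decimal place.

0.3 μg/mL

k = ln2/t½ = ln2/21 ≈ 0.033007 h⁻¹; fraction remaining f = e^(−kτ) = e^(−0.033007×74) ≈ 0.0869.
At steady state, accumulation factor R = 1/(1 − e^(−kτ)) ≈ 1.0952.
Single-dose peak C₀ = D/Vd = 858/275 ≈ 3.120 μg/mL.
Cmax,ss = C₀/(1 − f) ≈ 3.120/0.9131 ≈ 3.417 μg/mL.
Steady-state trough Cmin,ss = Cmax,ss·f ≈ 3.417 × 0.0869 ≈ 0.297 μg/mL.
Trough 0.3 μg/mL vs MEC 1 μg/mL: subtherapeutic.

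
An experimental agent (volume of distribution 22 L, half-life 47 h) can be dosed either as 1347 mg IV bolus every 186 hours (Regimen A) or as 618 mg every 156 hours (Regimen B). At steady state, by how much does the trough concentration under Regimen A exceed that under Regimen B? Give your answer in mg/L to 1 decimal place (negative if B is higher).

Regimen A: f = (1/2)^(186/47) ≈ 0.0644; Cmin,ss = (1347/22)·f/(1−f) ≈ 4.214 mg/L.
Regimen B: f = (1/2)^(156/47) ≈ 0.1002; Cmin,ss = (618/22)·f/(1−f) ≈ 3.128 mg/L.
Difference ≈ 4.214 − 3.128 ≈ 1.086 mg/L.

1.1 mg/L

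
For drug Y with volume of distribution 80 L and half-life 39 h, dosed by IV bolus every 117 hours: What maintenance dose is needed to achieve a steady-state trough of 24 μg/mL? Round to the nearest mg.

13440 mg

τ/t½ = 117/39 ≈ 3, so f = (1/2)^(117/39) ≈ 0.125000.
Cmin,ss = (D/Vd)·f/(1−f), so D = Cmin,ss·Vd·(1−f)/f.
D = 24 × 80 × (1−f)/f ≈ 24 × 80 × 7.00000 ≈ 13440.00 mg.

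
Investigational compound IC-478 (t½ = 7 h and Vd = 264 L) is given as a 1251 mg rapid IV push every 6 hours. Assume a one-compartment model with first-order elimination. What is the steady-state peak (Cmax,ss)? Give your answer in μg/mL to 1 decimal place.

k = ln2/t½ = ln2/7 ≈ 0.099021 h⁻¹; fraction remaining f = e^(−kτ) = e^(−0.099021×6) ≈ 0.5520.
At steady state, accumulation factor R = 1/(1 − e^(−kτ)) ≈ 2.2321.
Each bolus raises the concentration by D/Vd = 1251/264 ≈ 4.739 μg/mL.
Steady-state peak Cmax,ss = C₀·R ≈ 4.739 × 2.2321 ≈ 10.578 μg/mL.

10.6 μg/mL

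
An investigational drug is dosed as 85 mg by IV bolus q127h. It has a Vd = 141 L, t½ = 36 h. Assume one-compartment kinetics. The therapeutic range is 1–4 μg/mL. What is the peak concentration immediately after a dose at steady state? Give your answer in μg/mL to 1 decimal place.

0.7 μg/mL

Over one 127-h interval, 127/36 ≈ 3.5278 half-lives elapse, leaving f ≈ 0.0867 of each dose.
At steady state, accumulation factor R = 1/(1 − e^(−kτ)) ≈ 1.0949.
Single-dose peak C₀ = D/Vd = 85/141 ≈ 0.603 μg/mL.
Cmax,ss = C₀/(1 − f) ≈ 0.603/0.9133 ≈ 0.660 μg/mL.
Peak 0.7 μg/mL vs MTC 4 μg/mL: below toxic threshold.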